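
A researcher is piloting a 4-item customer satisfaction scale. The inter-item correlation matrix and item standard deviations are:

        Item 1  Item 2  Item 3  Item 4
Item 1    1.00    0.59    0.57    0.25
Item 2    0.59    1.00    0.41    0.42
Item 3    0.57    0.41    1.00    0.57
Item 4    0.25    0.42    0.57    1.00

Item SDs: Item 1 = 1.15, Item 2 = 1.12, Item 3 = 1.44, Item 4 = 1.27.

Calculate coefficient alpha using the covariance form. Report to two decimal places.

coefficient alpha = 0.78

Σσ²ᵢ = 1.15² + 1.12² + 1.44² + 1.27² = 6.2634
Covariances σ_ij = r_ij · s_i · s_j:
  σ(Item 1,Item 2) = 0.59 × 1.15 × 1.12 = 0.7599
  σ(Item 1,Item 3) = 0.57 × 1.15 × 1.44 = 0.9439
  σ(Item 1,Item 4) = 0.25 × 1.15 × 1.27 = 0.3651
  σ(Item 2,Item 3) = 0.41 × 1.12 × 1.44 = 0.6612
  σ(Item 2,Item 4) = 0.42 × 1.12 × 1.27 = 0.5974
  σ(Item 3,Item 4) = 0.57 × 1.44 × 1.27 = 1.0424
σ²_T = Σσ²ᵢ + 2·Σσ_ij = 6.2634 + 2 × 4.3699 = 15.0032
α = (4/3)·(1 − 6.2634/15.0032) = 0.78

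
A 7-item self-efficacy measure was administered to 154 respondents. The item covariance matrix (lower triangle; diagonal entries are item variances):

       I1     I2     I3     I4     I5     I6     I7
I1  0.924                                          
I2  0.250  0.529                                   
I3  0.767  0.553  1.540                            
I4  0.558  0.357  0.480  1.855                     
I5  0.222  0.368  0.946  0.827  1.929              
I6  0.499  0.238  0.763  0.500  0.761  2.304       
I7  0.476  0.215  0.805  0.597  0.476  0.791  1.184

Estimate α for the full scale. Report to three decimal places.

α = 0.806

ΣVar(i) = 0.924 + 0.529 + 1.540 + 1.855 + 1.929 + 2.304 + 1.184 = 10.265
Sum of off-diagonal covariances = 11.449
σ²_T = 10.265 + 2 × 11.449 = 33.163
α = (k/(k−1))·(1 − ΣVar(i)/σ²_T) = (7/6)·(1 − 10.265/33.163) = 0.806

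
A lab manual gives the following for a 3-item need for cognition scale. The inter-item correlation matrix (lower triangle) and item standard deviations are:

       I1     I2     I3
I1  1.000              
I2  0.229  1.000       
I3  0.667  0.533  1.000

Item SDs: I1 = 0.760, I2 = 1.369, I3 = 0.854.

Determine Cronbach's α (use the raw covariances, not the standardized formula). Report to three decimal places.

Σσ²ᵢ = 0.760² + 1.369² + 0.854² = 3.1811
Covariances σ_ij = r_ij · s_i · s_j:
  σ(I1,I2) = 0.229 × 0.760 × 1.369 = 0.2383
  σ(I1,I3) = 0.667 × 0.760 × 0.854 = 0.4329
  σ(I2,I3) = 0.533 × 1.369 × 0.854 = 0.6231
σ²_T = Σσ²ᵢ + 2·Σσ_ij = 3.1811 + 2 × 1.2943 = 5.7697
α = (3/2)·(1 − 3.1811/5.7697) = 0.673

Cronbach's α = 0.673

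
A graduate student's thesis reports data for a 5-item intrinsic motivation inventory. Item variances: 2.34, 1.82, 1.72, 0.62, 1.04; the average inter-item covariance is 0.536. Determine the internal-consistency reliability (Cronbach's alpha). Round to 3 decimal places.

α = 0.734

Σσᵢ² = 2.34 + 1.82 + 1.72 + 0.62 + 1.04 = 7.54
Sum of the 10 distinct covariances = 10 × 0.536 = 5.360
Var(T) = Σσᵢ² + 2·Σcov = 7.54 + 2 × 5.360 = 18.260
α = (5/4)·(1 − 7.54/18.260) = 0.734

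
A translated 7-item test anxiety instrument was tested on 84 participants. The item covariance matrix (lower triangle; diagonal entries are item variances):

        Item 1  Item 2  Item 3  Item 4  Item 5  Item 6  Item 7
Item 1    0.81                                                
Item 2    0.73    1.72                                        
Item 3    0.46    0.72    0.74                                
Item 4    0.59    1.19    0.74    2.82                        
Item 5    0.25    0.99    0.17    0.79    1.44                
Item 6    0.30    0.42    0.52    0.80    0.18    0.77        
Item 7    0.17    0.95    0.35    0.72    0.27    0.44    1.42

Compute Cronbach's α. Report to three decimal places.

Cronbach's α = 0.825

Σσᵢ² = 0.81 + 1.72 + 0.74 + 2.82 + 1.44 + 0.77 + 1.42 = 9.72
Σ_{i<j} σ_ij = 11.75
Var(T) = 9.72 + 2 × 11.75 = 33.22
α = (k/(k−1))·(1 − Σσᵢ²/Var(T)) = (7/6)·(1 − 9.72/33.22) = 0.825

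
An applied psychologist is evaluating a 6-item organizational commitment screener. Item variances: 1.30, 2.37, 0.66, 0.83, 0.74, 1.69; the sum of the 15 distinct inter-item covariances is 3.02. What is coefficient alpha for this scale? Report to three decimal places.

coefficient alpha = 0.532

ΣVar(i) = 1.30 + 2.37 + 0.66 + 0.83 + 0.74 + 1.69 = 7.59
Sum of distinct covariances = 3.02
Var(T) = ΣVar(i) + 2·Σcov = 7.59 + 2 × 3.02 = 13.63
α = (6/5)·(1 − 7.59/13.63) = 0.532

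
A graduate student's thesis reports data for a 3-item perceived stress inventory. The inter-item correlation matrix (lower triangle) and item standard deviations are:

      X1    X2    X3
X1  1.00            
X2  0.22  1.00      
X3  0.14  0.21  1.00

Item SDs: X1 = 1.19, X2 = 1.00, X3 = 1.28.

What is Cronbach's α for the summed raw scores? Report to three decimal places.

Cronbach's α = 0.403

Σσ²ᵢ = 1.19² + 1.00² + 1.28² = 4.0545
Covariances σ_ij = r_ij · s_i · s_j:
  σ(X1,X2) = 0.22 × 1.19 × 1.00 = 0.2618
  σ(X1,X3) = 0.14 × 1.19 × 1.28 = 0.2132
  σ(X2,X3) = 0.21 × 1.00 × 1.28 = 0.2688
σ²_T = Σσ²ᵢ + 2·Σσ_ij = 4.0545 + 2 × 0.7438 = 5.5421
α = (3/2)·(1 − 4.0545/5.5421) = 0.403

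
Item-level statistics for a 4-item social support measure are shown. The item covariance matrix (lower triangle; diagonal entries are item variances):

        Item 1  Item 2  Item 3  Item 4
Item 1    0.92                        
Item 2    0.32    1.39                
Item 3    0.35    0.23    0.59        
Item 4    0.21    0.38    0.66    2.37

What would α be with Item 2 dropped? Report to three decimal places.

Remaining items: Item 1, Item 3, Item 4 (k = 3).
ΣVar(i) = 0.92 + 0.59 + 2.37 = 3.88
Var(T) = 3.88 + 2 × 1.22 = 6.32
α (item deleted) = (3/2)·(1 − 3.88/6.32) = 0.579

α = 0.579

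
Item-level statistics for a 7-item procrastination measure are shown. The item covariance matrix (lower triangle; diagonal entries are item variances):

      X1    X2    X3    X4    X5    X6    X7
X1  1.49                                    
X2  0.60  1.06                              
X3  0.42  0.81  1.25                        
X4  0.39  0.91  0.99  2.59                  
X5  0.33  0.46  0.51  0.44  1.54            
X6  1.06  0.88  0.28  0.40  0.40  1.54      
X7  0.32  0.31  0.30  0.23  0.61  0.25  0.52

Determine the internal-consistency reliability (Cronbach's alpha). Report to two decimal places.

Cronbach's alpha = 0.80

sum of item variances = 1.49 + 1.06 + 1.25 + 2.59 + 1.54 + 1.54 + 0.52 = 9.99
Σ_{i<j} σ_ij = 10.90
Var(T) = 9.99 + 2 × 10.90 = 31.79
α = (k/(k−1))·(1 − sum of item variances/Var(T)) = (7/6)·(1 − 9.99/31.79) = 0.80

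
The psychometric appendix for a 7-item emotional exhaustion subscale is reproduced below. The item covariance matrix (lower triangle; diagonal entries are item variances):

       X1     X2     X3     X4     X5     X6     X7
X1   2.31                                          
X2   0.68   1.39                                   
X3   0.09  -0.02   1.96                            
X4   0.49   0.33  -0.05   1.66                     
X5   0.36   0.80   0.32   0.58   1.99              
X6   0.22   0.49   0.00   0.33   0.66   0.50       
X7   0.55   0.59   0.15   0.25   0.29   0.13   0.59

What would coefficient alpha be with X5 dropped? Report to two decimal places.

Remaining items: X1, X2, X3, X4, X6, X7 (k = 6).
ΣVar(i) = 2.31 + 1.39 + 1.96 + 1.66 + 0.50 + 0.59 = 8.41
total variance = 8.41 + 2 × 4.23 = 16.87
α (item deleted) = (6/5)·(1 − 8.41/16.87) = 0.60

α = 0.60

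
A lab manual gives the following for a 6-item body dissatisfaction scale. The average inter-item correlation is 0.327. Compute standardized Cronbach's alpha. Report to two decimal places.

standardized Cronbach's alpha = 0.74

Standardized α = k·r̄ / (1 + (k−1)·r̄) = 6 × 0.327 / (1 + 5 × 0.327)
  = 1.9620 / 2.6350 = 0.74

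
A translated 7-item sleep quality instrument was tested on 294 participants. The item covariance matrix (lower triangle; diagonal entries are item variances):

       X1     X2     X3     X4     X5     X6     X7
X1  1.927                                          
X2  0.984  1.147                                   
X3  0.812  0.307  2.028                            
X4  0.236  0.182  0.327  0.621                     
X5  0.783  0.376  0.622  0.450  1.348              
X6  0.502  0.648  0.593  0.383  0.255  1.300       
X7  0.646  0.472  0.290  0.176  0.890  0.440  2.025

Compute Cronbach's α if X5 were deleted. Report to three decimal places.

Cronbach's α = 0.729

Remaining items: X1, X2, X3, X4, X6, X7 (k = 6).
Σσᵢ² = 1.927 + 1.147 + 2.028 + 0.621 + 1.300 + 2.025 = 9.048
Var(T) = 9.048 + 2 × 6.998 = 23.044
α (item deleted) = (6/5)·(1 − 9.048/23.044) = 0.729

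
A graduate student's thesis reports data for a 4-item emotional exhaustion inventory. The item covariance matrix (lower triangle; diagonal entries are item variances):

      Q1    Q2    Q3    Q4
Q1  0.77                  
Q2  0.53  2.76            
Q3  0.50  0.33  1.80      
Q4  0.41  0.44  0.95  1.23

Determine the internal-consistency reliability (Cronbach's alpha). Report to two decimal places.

α = 0.65

Σσ²ᵢ = 0.77 + 2.76 + 1.80 + 1.23 = 6.56
Σ_{i<j} σ_ij = 3.16
total variance = 6.56 + 2 × 3.16 = 12.88
α = (k/(k−1))·(1 − Σσ²ᵢ/total variance) = (4/3)·(1 − 6.56/12.88) = 0.65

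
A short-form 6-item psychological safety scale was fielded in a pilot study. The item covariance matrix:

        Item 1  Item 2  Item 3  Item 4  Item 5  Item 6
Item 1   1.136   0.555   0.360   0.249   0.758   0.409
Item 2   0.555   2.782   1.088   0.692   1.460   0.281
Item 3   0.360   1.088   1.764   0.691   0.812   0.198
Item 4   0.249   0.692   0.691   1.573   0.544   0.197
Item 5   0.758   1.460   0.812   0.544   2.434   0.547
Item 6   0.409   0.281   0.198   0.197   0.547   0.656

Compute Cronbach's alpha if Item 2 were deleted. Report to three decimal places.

Remaining items: Item 1, Item 3, Item 4, Item 5, Item 6 (k = 5).
Σσ²ᵢ = 1.136 + 1.764 + 1.573 + 2.434 + 0.656 = 7.563
σ²_total = 7.563 + 2 × 4.765 = 17.093
α (item deleted) = (5/4)·(1 − 7.563/17.093) = 0.697

Cronbach's alpha = 0.697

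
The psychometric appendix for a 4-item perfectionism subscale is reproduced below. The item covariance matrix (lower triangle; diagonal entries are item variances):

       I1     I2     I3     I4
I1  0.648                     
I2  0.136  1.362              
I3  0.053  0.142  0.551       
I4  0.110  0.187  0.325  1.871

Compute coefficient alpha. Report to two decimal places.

coefficient alpha = 0.40

sum of item variances = 0.648 + 1.362 + 0.551 + 1.871 = 4.432
Sum of the distinct covariances = 0.953
total variance = 4.432 + 2 × 0.953 = 6.338
α = (k/(k−1))·(1 − sum of item variances/total variance) = (4/3)·(1 − 4.432/6.338) = 0.40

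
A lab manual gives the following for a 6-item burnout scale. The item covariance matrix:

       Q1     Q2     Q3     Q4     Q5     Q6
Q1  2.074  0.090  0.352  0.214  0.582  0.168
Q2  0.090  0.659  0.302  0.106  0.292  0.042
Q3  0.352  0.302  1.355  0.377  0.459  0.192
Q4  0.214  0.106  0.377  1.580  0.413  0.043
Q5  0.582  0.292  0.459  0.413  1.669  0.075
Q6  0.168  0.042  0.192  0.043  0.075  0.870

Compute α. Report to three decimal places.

Σσᵢ² = 2.074 + 0.659 + 1.355 + 1.580 + 1.669 + 0.870 = 8.207
Sum of off-diagonal covariances = 3.707
total variance = 8.207 + 2 × 3.707 = 15.621
α = (k/(k−1))·(1 − Σσᵢ²/total variance) = (6/5)·(1 − 8.207/15.621) = 0.570

α = 0.570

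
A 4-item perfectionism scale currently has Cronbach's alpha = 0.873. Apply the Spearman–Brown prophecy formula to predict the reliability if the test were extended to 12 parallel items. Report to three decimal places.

Length factor m = 12/4 = 3.0000
α' = m·α / (1 + (m−1)·α)
   = 12/4 × 0.873 / (1 + (12/4 − 1) × 0.873)
   = 2.6190 / 2.7460 = 0.954

predicted reliability = 0.954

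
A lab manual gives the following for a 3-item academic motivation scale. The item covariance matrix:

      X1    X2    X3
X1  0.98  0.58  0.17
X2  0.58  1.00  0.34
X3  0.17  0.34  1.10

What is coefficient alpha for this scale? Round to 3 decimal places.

sum of item variances = 0.98 + 1.00 + 1.10 = 3.08
Sum of off-diagonal covariances = 1.09
σ²_total = 3.08 + 2 × 1.09 = 5.26
α = (k/(k−1))·(1 − sum of item variances/σ²_total) = (3/2)·(1 − 3.08/5.26) = 0.622

coefficient alpha = 0.622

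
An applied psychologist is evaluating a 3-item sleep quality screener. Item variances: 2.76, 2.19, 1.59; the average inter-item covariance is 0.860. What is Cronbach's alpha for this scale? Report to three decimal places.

Cronbach's alpha = 0.662

Σσᵢ² = 2.76 + 2.19 + 1.59 = 6.54
Sum of the 3 distinct covariances = 3 × 0.860 = 2.580
σ²_T = Σσᵢ² + 2·Σcov = 6.54 + 2 × 2.580 = 11.700
α = (3/2)·(1 − 6.54/11.700) = 0.662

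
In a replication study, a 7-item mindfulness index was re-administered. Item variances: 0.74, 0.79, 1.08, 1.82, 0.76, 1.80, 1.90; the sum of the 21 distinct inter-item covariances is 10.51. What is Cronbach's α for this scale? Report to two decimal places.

α = 0.82

ΣVar(i) = 0.74 + 0.79 + 1.08 + 1.82 + 0.76 + 1.80 + 1.90 = 8.89
Sum of distinct covariances = 10.51
Var(T) = ΣVar(i) + 2·Σcov = 8.89 + 2 × 10.51 = 29.91
α = (7/6)·(1 − 8.89/29.91) = 0.82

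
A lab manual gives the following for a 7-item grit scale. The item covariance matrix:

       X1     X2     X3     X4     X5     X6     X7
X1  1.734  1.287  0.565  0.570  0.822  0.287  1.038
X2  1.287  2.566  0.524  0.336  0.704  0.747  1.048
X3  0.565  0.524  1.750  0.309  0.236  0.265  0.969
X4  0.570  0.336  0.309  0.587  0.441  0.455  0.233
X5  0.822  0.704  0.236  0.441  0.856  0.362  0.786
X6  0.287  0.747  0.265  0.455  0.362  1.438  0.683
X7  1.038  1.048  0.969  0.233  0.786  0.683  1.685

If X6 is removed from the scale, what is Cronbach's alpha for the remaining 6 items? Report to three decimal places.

α = 0.819

Remaining items: X1, X2, X3, X4, X5, X7 (k = 6).
sum of item variances = 1.734 + 2.566 + 1.750 + 0.587 + 0.856 + 1.685 = 9.178
total variance = 9.178 + 2 × 9.868 = 28.914
α (item deleted) = (6/5)·(1 − 9.178/28.914) = 0.819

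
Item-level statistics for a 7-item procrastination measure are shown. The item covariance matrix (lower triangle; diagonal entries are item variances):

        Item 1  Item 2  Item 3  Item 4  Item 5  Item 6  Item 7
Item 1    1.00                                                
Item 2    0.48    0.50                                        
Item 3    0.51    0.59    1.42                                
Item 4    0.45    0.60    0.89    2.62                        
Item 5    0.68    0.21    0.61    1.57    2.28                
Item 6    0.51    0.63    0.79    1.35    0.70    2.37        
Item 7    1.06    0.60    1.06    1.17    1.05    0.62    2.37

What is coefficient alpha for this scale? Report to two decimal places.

coefficient alpha = 0.84

sum of item variances = 1.00 + 0.50 + 1.42 + 2.62 + 2.28 + 2.37 + 2.37 = 12.56
Sum of the distinct covariances = 16.13
Var(T) = 12.56 + 2 × 16.13 = 44.82
α = (k/(k−1))·(1 − sum of item variances/Var(T)) = (7/6)·(1 − 12.56/44.82) = 0.84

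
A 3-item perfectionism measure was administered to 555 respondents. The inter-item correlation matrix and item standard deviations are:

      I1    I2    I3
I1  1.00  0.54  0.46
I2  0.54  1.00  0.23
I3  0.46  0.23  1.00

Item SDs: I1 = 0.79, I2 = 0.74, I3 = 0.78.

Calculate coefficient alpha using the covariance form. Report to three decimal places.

Σσ²ᵢ = 0.79² + 0.74² + 0.78² = 1.7801
Covariances σ_ij = r_ij · s_i · s_j:
  σ(I1,I2) = 0.54 × 0.79 × 0.74 = 0.3157
  σ(I1,I3) = 0.46 × 0.79 × 0.78 = 0.2835
  σ(I2,I3) = 0.23 × 0.74 × 0.78 = 0.1328
σ²_T = Σσ²ᵢ + 2·Σσ_ij = 1.7801 + 2 × 0.7320 = 3.2441
α = (3/2)·(1 − 1.7801/3.2441) = 0.677

α = 0.677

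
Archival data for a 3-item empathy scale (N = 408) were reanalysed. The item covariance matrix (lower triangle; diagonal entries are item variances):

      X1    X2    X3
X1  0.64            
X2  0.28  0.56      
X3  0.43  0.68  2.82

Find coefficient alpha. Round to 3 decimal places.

Σσᵢ² = 0.64 + 0.56 + 2.82 = 4.02
Σ_{i<j} σ_ij = 1.39
σ²_total = 4.02 + 2 × 1.39 = 6.80
α = (k/(k−1))·(1 − Σσᵢ²/σ²_total) = (3/2)·(1 − 4.02/6.80) = 0.613

α = 0.613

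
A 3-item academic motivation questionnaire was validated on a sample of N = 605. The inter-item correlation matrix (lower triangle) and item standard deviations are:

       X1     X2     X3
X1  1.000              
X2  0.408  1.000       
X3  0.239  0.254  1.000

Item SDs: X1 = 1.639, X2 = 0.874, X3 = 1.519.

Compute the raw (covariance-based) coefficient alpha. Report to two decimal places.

Σσ²ᵢ = 1.639² + 0.874² + 1.519² = 5.7576
Covariances σ_ij = r_ij · s_i · s_j:
  σ(X1,X2) = 0.408 × 1.639 × 0.874 = 0.5845
  σ(X1,X3) = 0.239 × 1.639 × 1.519 = 0.5950
  σ(X2,X3) = 0.254 × 0.874 × 1.519 = 0.3372
σ²_T = Σσ²ᵢ + 2·Σσ_ij = 5.7576 + 2 × 1.5167 = 8.7910
α = (3/2)·(1 − 5.7576/8.7910) = 0.52

α = 0.52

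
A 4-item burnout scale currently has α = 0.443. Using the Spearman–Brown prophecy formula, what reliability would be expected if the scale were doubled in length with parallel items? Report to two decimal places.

predicted reliability = 0.61

Length factor m = 2
α' = m·α / (1 + (m−1)·α)
   = 2 × 0.443 / (1 + (2 − 1) × 0.443)
   = 0.8860 / 1.4430 = 0.61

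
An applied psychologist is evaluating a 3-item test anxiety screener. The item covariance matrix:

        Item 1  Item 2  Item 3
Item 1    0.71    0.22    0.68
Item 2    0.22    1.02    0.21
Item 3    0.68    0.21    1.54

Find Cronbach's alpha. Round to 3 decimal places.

ΣVar(i) = 0.71 + 1.02 + 1.54 = 3.27
Σ_{i<j} σ_ij = 1.11
total variance = 3.27 + 2 × 1.11 = 5.49
α = (k/(k−1))·(1 − ΣVar(i)/total variance) = (3/2)·(1 − 3.27/5.49) = 0.607

Cronbach's alpha = 0.607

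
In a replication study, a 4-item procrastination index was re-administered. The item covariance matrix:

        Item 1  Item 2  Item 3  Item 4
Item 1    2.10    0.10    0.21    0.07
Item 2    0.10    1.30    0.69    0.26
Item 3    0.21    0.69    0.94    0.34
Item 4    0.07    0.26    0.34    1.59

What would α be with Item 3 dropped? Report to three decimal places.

Remaining items: Item 1, Item 2, Item 4 (k = 3).
Σσᵢ² = 2.10 + 1.30 + 1.59 = 4.99
Var(T) = 4.99 + 2 × 0.43 = 5.85
α (item deleted) = (3/2)·(1 − 4.99/5.85) = 0.221

α = 0.221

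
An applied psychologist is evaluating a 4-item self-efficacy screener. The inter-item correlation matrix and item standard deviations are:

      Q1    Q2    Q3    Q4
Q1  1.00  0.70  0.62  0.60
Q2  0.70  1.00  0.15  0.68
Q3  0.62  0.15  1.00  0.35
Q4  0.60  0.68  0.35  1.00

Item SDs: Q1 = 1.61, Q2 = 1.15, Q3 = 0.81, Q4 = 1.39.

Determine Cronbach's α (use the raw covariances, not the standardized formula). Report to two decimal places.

Σσ²ᵢ = 1.61² + 1.15² + 0.81² + 1.39² = 6.5028
Covariances σ_ij = r_ij · s_i · s_j:
  σ(Q1,Q2) = 0.70 × 1.61 × 1.15 = 1.2960
  σ(Q1,Q3) = 0.62 × 1.61 × 0.81 = 0.8085
  σ(Q1,Q4) = 0.60 × 1.61 × 1.39 = 1.3427
  σ(Q2,Q3) = 0.15 × 1.15 × 0.81 = 0.1397
  σ(Q2,Q4) = 0.68 × 1.15 × 1.39 = 1.0870
  σ(Q3,Q4) = 0.35 × 0.81 × 1.39 = 0.3941
σ²_T = Σσ²ᵢ + 2·Σσ_ij = 6.5028 + 2 × 5.0680 = 16.6388
α = (4/3)·(1 − 6.5028/16.6388) = 0.81

α = 0.81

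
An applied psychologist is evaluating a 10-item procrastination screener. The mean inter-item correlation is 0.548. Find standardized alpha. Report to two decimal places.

Standardized α = k·r̄ / (1 + (k−1)·r̄) = 10 × 0.548 / (1 + 9 × 0.548)
  = 5.4800 / 5.9320 = 0.92

standardized alpha = 0.92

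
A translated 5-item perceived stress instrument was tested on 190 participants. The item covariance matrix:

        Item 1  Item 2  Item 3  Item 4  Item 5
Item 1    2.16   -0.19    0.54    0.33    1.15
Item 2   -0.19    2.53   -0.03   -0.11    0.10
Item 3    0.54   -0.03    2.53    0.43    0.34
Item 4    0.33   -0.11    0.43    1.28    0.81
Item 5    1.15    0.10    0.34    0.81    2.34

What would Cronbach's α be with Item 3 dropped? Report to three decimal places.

Remaining items: Item 1, Item 2, Item 4, Item 5 (k = 4).
ΣVar(i) = 2.16 + 2.53 + 1.28 + 2.34 = 8.31
σ²_total = 8.31 + 2 × 2.09 = 12.49
α (item deleted) = (4/3)·(1 − 8.31/12.49) = 0.446

α = 0.446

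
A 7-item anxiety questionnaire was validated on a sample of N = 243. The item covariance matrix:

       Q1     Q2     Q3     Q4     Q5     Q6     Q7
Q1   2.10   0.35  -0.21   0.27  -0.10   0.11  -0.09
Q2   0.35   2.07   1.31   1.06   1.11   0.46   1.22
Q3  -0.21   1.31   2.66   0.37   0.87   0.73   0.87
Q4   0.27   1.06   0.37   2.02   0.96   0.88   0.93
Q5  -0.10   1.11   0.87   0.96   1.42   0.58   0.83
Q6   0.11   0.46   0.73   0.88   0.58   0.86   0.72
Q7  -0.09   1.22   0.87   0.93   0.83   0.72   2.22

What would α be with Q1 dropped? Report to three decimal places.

α = 0.836

Remaining items: Q2, Q3, Q4, Q5, Q6, Q7 (k = 6).
Σσᵢ² = 2.07 + 2.66 + 2.02 + 1.42 + 0.86 + 2.22 = 11.25
σ²_T = 11.25 + 2 × 12.90 = 37.05
α (item deleted) = (6/5)·(1 − 11.25/37.05) = 0.836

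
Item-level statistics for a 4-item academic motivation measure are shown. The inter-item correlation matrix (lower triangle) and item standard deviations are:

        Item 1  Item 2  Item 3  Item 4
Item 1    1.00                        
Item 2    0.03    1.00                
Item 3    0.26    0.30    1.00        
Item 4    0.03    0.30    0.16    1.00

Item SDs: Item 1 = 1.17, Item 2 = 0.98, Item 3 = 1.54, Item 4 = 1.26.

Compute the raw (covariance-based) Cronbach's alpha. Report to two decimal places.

α = 0.46

Σσ²ᵢ = 1.17² + 0.98² + 1.54² + 1.26² = 6.2885
Covariances σ_ij = r_ij · s_i · s_j:
  σ(Item 1,Item 2) = 0.03 × 1.17 × 0.98 = 0.0344
  σ(Item 1,Item 3) = 0.26 × 1.17 × 1.54 = 0.4685
  σ(Item 1,Item 4) = 0.03 × 1.17 × 1.26 = 0.0442
  σ(Item 2,Item 3) = 0.30 × 0.98 × 1.54 = 0.4528
  σ(Item 2,Item 4) = 0.30 × 0.98 × 1.26 = 0.3704
  σ(Item 3,Item 4) = 0.16 × 1.54 × 1.26 = 0.3105
σ²_T = Σσ²ᵢ + 2·Σσ_ij = 6.2885 + 2 × 1.6808 = 9.6501
α = (4/3)·(1 − 6.2885/9.6501) = 0.46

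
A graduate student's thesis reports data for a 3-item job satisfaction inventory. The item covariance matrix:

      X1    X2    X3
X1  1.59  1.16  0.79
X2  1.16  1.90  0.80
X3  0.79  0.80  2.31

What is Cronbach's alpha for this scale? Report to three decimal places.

α = 0.730

Σσᵢ² = 1.59 + 1.90 + 2.31 = 5.80
Σ_{i<j} σ_ij = 2.75
total variance = 5.80 + 2 × 2.75 = 11.30
α = (k/(k−1))·(1 − Σσᵢ²/total variance) = (3/2)·(1 − 5.80/11.30) = 0.730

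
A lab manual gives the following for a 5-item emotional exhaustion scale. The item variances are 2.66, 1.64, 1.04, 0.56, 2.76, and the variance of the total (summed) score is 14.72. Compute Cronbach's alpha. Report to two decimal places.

Σσ²ᵢ = 2.66 + 1.64 + 1.04 + 0.56 + 2.76 = 8.66
α = (k/(k−1))·(1 − Σσ²ᵢ/σ²_total) = (5/4)·(1 − 8.66/14.72) = 0.51

α = 0.51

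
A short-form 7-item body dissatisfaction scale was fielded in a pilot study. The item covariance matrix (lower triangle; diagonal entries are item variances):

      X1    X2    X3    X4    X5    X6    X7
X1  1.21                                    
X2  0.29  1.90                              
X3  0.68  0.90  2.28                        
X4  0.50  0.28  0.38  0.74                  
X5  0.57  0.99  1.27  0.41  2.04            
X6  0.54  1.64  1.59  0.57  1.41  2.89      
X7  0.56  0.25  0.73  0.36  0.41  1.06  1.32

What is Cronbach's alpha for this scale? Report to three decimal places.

Cronbach's alpha = 0.832

Σσᵢ² = 1.21 + 1.90 + 2.28 + 0.74 + 2.04 + 2.89 + 1.32 = 12.38
Sum of off-diagonal covariances = 15.39
σ²_total = 12.38 + 2 × 15.39 = 43.16
α = (k/(k−1))·(1 − Σσᵢ²/σ²_total) = (7/6)·(1 − 12.38/43.16) = 0.832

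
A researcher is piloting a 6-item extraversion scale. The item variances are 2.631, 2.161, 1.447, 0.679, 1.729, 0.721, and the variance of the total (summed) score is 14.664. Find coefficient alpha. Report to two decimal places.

α = 0.43

ΣVar(i) = 2.631 + 2.161 + 1.447 + 0.679 + 1.729 + 0.721 = 9.368
α = (k/(k−1))·(1 − ΣVar(i)/Var(T)) = (6/5)·(1 − 9.368/14.664) = 0.43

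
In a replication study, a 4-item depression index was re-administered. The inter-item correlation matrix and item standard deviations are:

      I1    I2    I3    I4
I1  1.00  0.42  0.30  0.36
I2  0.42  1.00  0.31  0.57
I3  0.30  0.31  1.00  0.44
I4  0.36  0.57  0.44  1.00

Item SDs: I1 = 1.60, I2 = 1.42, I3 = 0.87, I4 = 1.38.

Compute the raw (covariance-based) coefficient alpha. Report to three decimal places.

Σσ²ᵢ = 1.60² + 1.42² + 0.87² + 1.38² = 7.2377
Covariances σ_ij = r_ij · s_i · s_j:
  σ(I1,I2) = 0.42 × 1.60 × 1.42 = 0.9542
  σ(I1,I3) = 0.30 × 1.60 × 0.87 = 0.4176
  σ(I1,I4) = 0.36 × 1.60 × 1.38 = 0.7949
  σ(I2,I3) = 0.31 × 1.42 × 0.87 = 0.3830
  σ(I2,I4) = 0.57 × 1.42 × 1.38 = 1.1170
  σ(I3,I4) = 0.44 × 0.87 × 1.38 = 0.5283
σ²_T = Σσ²ᵢ + 2·Σσ_ij = 7.2377 + 2 × 4.1950 = 15.6277
α = (4/3)·(1 − 7.2377/15.6277) = 0.716

α = 0.716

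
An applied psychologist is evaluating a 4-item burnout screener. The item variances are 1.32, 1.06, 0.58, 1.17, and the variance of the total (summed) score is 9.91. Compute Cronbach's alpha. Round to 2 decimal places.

Cronbach's alpha = 0.78

ΣVar(i) = 1.32 + 1.06 + 0.58 + 1.17 = 4.13
α = (k/(k−1))·(1 − ΣVar(i)/σ²_total) = (4/3)·(1 − 4.13/9.91) = 0.78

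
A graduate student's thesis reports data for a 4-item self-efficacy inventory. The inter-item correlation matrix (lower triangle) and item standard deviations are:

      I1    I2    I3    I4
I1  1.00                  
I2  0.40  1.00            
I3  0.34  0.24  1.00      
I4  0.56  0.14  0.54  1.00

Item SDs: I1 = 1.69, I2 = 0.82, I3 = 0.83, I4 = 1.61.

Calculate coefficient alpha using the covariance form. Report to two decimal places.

coefficient alpha = 0.69

Σσ²ᵢ = 1.69² + 0.82² + 0.83² + 1.61² = 6.8095
Covariances σ_ij = r_ij · s_i · s_j:
  σ(I1,I2) = 0.40 × 1.69 × 0.82 = 0.5543
  σ(I1,I3) = 0.34 × 1.69 × 0.83 = 0.4769
  σ(I1,I4) = 0.56 × 1.69 × 1.61 = 1.5237
  σ(I2,I3) = 0.24 × 0.82 × 0.83 = 0.1633
  σ(I2,I4) = 0.14 × 0.82 × 1.61 = 0.1848
  σ(I3,I4) = 0.54 × 0.83 × 1.61 = 0.7216
σ²_T = Σσ²ᵢ + 2·Σσ_ij = 6.8095 + 2 × 3.6246 = 14.0587
α = (4/3)·(1 − 6.8095/14.0587) = 0.69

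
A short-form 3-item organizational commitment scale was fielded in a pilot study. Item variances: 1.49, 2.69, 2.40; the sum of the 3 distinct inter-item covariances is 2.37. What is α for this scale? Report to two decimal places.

sum of item variances = 1.49 + 2.69 + 2.40 = 6.58
Sum of distinct covariances = 2.37
total variance = sum of item variances + 2·Σcov = 6.58 + 2 × 2.37 = 11.32
α = (3/2)·(1 − 6.58/11.32) = 0.63

α = 0.63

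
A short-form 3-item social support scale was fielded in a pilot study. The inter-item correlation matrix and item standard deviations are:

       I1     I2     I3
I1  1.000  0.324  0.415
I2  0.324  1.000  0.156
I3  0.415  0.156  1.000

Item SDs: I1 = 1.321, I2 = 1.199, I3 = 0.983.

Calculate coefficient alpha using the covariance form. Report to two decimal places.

coefficient alpha = 0.56

Σσ²ᵢ = 1.321² + 1.199² + 0.983² = 4.1489
Covariances σ_ij = r_ij · s_i · s_j:
  σ(I1,I2) = 0.324 × 1.321 × 1.199 = 0.5132
  σ(I1,I3) = 0.415 × 1.321 × 0.983 = 0.5389
  σ(I2,I3) = 0.156 × 1.199 × 0.983 = 0.1839
σ²_T = Σσ²ᵢ + 2·Σσ_ij = 4.1489 + 2 × 1.2360 = 6.6209
α = (3/2)·(1 − 4.1489/6.6209) = 0.56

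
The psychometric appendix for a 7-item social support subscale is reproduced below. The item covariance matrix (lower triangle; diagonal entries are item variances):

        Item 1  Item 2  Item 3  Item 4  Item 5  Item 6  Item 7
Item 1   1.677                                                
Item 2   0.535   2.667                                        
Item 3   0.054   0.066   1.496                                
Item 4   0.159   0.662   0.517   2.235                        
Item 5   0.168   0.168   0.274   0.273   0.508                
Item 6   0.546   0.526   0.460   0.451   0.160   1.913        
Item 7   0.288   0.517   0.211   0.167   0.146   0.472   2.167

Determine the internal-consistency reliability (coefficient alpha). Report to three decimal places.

coefficient alpha = 0.605

Σσ²ᵢ = 1.677 + 2.667 + 1.496 + 2.235 + 0.508 + 1.913 + 2.167 = 12.663
Σ_{i<j} σ_ij = 6.820
Var(T) = 12.663 + 2 × 6.820 = 26.303
α = (k/(k−1))·(1 − Σσ²ᵢ/Var(T)) = (7/6)·(1 − 12.663/26.303) = 0.605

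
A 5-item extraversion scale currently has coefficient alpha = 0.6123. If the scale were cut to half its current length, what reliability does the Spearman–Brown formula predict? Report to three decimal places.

Length factor m = 1/2
α' = m·α / (1 − (1−m)·α)
   = 1/2 × 0.6123 / (1 − (1 − 1/2) × 0.6123)
   = 0.3061 / 0.6939 = 0.441

predicted reliability = 0.441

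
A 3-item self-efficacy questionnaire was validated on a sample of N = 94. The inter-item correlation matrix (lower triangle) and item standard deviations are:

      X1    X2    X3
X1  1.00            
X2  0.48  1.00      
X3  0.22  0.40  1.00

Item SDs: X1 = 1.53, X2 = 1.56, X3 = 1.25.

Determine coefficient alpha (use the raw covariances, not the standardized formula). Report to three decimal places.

Σσ²ᵢ = 1.53² + 1.56² + 1.25² = 6.3370
Covariances σ_ij = r_ij · s_i · s_j:
  σ(X1,X2) = 0.48 × 1.53 × 1.56 = 1.1457
  σ(X1,X3) = 0.22 × 1.53 × 1.25 = 0.4208
  σ(X2,X3) = 0.40 × 1.56 × 1.25 = 0.7800
σ²_T = Σσ²ᵢ + 2·Σσ_ij = 6.3370 + 2 × 2.3465 = 11.0300
α = (3/2)·(1 − 6.3370/11.0300) = 0.638

coefficient alpha = 0.638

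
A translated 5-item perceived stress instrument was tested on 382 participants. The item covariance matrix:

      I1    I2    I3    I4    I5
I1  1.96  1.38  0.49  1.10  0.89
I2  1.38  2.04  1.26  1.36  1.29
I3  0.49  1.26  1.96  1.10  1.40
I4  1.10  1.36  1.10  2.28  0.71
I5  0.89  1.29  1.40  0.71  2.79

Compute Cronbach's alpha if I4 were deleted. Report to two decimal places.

α = 0.81

Remaining items: I1, I2, I3, I5 (k = 4).
Σσᵢ² = 1.96 + 2.04 + 1.96 + 2.79 = 8.75
total variance = 8.75 + 2 × 6.71 = 22.17
α (item deleted) = (4/3)·(1 − 8.75/22.17) = 0.81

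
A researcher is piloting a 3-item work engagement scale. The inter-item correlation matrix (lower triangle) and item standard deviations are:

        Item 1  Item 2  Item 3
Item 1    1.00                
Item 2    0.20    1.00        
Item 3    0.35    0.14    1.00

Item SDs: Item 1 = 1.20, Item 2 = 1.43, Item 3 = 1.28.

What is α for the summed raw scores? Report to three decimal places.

α = 0.461

Σσ²ᵢ = 1.20² + 1.43² + 1.28² = 5.1233
Covariances σ_ij = r_ij · s_i · s_j:
  σ(Item 1,Item 2) = 0.20 × 1.20 × 1.43 = 0.3432
  σ(Item 1,Item 3) = 0.35 × 1.20 × 1.28 = 0.5376
  σ(Item 2,Item 3) = 0.14 × 1.43 × 1.28 = 0.2563
σ²_T = Σσ²ᵢ + 2·Σσ_ij = 5.1233 + 2 × 1.1371 = 7.3975
α = (3/2)·(1 − 5.1233/7.3975) = 0.461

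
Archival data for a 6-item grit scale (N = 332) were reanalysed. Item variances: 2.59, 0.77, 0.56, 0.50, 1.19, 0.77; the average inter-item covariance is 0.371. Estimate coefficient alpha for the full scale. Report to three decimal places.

Σσ²ᵢ = 2.59 + 0.77 + 0.56 + 0.50 + 1.19 + 0.77 = 6.38
Sum of the 15 distinct covariances = 15 × 0.371 = 5.565
σ²_T = Σσ²ᵢ + 2·Σcov = 6.38 + 2 × 5.565 = 17.510
α = (6/5)·(1 − 6.38/17.510) = 0.763

coefficient alpha = 0.763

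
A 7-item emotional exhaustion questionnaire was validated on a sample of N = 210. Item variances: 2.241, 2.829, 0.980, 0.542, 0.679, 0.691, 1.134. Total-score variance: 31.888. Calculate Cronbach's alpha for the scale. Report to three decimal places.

Cronbach's alpha = 0.834

sum of item variances = 2.241 + 2.829 + 0.980 + 0.542 + 0.679 + 0.691 + 1.134 = 9.096
α = (k/(k−1))·(1 − sum of item variances/σ²_total) = (7/6)·(1 − 9.096/31.888) = 0.834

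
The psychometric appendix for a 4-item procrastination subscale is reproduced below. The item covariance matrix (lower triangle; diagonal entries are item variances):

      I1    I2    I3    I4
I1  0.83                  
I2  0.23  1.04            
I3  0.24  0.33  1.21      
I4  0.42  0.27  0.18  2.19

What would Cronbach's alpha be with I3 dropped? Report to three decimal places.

Remaining items: I1, I2, I4 (k = 3).
ΣVar(i) = 0.83 + 1.04 + 2.19 = 4.06
σ²_T = 4.06 + 2 × 0.92 = 5.90
α (item deleted) = (3/2)·(1 − 4.06/5.90) = 0.468

α = 0.468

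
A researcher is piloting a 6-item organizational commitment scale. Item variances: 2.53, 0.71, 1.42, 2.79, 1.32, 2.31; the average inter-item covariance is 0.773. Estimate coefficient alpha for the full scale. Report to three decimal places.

α = 0.812

Σσ²ᵢ = 2.53 + 0.71 + 1.42 + 2.79 + 1.32 + 2.31 = 11.08
Sum of the 15 distinct covariances = 15 × 0.773 = 11.595
Var(T) = Σσ²ᵢ + 2·Σcov = 11.08 + 2 × 11.595 = 34.270
α = (6/5)·(1 − 11.08/34.270) = 0.812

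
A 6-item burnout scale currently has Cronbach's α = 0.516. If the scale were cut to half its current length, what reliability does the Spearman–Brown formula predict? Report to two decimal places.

Length factor m = 1/2
α' = m·α / (1 − (1−m)·α)
   = 1/2 × 0.516 / (1 − (1 − 1/2) × 0.516)
   = 0.2580 / 0.7420 = 0.35

predicted reliability = 0.35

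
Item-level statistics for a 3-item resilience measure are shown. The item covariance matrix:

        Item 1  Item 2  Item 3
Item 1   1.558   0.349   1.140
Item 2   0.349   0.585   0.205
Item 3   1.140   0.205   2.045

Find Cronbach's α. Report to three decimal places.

sum of item variances = 1.558 + 0.585 + 2.045 = 4.188
Σ_{i<j} σ_ij = 1.694
σ²_total = 4.188 + 2 × 1.694 = 7.576
α = (k/(k−1))·(1 − sum of item variances/σ²_total) = (3/2)·(1 − 4.188/7.576) = 0.671

α = 0.671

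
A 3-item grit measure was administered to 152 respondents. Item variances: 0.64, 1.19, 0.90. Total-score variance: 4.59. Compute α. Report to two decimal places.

α = 0.61

Σσᵢ² = 0.64 + 1.19 + 0.90 = 2.73
α = (k/(k−1))·(1 − Σσᵢ²/Var(T)) = (3/2)·(1 − 2.73/4.59) = 0.61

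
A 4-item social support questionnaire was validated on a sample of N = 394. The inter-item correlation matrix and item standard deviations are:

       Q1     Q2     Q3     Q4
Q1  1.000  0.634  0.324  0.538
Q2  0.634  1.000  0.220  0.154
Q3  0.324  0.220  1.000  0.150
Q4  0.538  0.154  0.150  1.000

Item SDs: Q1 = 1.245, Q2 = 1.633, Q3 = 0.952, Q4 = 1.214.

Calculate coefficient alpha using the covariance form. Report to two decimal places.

Σσ²ᵢ = 1.245² + 1.633² + 0.952² + 1.214² = 6.5968
Covariances σ_ij = r_ij · s_i · s_j:
  σ(Q1,Q2) = 0.634 × 1.245 × 1.633 = 1.2890
  σ(Q1,Q3) = 0.324 × 1.245 × 0.952 = 0.3840
  σ(Q1,Q4) = 0.538 × 1.245 × 1.214 = 0.8131
  σ(Q2,Q3) = 0.220 × 1.633 × 0.952 = 0.3420
  σ(Q2,Q4) = 0.154 × 1.633 × 1.214 = 0.3053
  σ(Q3,Q4) = 0.150 × 0.952 × 1.214 = 0.1734
σ²_T = Σσ²ᵢ + 2·Σσ_ij = 6.5968 + 2 × 3.3068 = 13.2104
α = (4/3)·(1 − 6.5968/13.2104) = 0.67

coefficient alpha = 0.67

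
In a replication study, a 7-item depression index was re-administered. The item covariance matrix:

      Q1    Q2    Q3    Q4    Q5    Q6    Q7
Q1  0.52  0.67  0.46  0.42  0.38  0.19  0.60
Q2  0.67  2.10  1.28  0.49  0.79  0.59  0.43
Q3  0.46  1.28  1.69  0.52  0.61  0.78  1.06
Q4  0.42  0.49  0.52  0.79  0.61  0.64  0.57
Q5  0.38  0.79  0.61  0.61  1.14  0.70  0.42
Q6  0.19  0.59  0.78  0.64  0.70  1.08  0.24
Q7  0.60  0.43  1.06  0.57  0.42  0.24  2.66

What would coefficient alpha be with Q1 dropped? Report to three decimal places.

coefficient alpha = 0.807

Remaining items: Q2, Q3, Q4, Q5, Q6, Q7 (k = 6).
sum of item variances = 2.10 + 1.69 + 0.79 + 1.14 + 1.08 + 2.66 = 9.46
total variance = 9.46 + 2 × 9.73 = 28.92
α (item deleted) = (6/5)·(1 − 9.46/28.92) = 0.807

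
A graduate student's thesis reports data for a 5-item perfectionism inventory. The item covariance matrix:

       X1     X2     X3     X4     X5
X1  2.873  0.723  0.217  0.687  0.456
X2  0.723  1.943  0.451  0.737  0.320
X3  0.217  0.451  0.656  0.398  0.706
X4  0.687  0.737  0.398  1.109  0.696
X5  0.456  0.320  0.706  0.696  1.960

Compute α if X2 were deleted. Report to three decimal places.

Remaining items: X1, X3, X4, X5 (k = 4).
Σσᵢ² = 2.873 + 0.656 + 1.109 + 1.960 = 6.598
Var(T) = 6.598 + 2 × 3.160 = 12.918
α (item deleted) = (4/3)·(1 − 6.598/12.918) = 0.652

α = 0.652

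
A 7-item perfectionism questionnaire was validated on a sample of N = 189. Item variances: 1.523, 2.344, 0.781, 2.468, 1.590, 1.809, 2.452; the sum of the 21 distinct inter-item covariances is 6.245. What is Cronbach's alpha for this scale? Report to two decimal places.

Σσ²ᵢ = 1.523 + 2.344 + 0.781 + 2.468 + 1.590 + 1.809 + 2.452 = 12.967
Sum of distinct covariances = 6.245
σ²_total = Σσ²ᵢ + 2·Σcov = 12.967 + 2 × 6.245 = 25.457
α = (7/6)·(1 − 12.967/25.457) = 0.57

Cronbach's alpha = 0.57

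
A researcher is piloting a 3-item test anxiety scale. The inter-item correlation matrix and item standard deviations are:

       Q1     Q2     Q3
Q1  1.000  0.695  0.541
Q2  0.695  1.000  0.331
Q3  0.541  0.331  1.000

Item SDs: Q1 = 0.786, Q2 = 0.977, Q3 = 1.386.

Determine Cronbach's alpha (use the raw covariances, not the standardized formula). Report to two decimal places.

Σσ²ᵢ = 0.786² + 0.977² + 1.386² = 3.4933
Covariances σ_ij = r_ij · s_i · s_j:
  σ(Q1,Q2) = 0.695 × 0.786 × 0.977 = 0.5337
  σ(Q1,Q3) = 0.541 × 0.786 × 1.386 = 0.5894
  σ(Q2,Q3) = 0.331 × 0.977 × 1.386 = 0.4482
σ²_T = Σσ²ᵢ + 2·Σσ_ij = 3.4933 + 2 × 1.5713 = 6.6359
α = (3/2)·(1 − 3.4933/6.6359) = 0.71

α = 0.71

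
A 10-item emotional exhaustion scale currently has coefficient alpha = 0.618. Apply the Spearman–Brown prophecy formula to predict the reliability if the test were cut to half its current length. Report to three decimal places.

predicted reliability = 0.447

Length factor m = 1/2
α' = m·α / (1 − (1−m)·α)
   = 1/2 × 0.618 / (1 − (1 − 1/2) × 0.618)
   = 0.3090 / 0.6910 = 0.447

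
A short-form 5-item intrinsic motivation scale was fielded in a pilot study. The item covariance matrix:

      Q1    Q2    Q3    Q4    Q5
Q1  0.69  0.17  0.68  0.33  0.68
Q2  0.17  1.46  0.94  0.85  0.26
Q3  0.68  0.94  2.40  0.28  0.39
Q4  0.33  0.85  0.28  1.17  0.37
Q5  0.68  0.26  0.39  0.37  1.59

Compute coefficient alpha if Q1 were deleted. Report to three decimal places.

coefficient alpha = 0.644

Remaining items: Q2, Q3, Q4, Q5 (k = 4).
Σσ²ᵢ = 1.46 + 2.40 + 1.17 + 1.59 = 6.62
Var(T) = 6.62 + 2 × 3.09 = 12.80
α (item deleted) = (4/3)·(1 − 6.62/12.80) = 0.644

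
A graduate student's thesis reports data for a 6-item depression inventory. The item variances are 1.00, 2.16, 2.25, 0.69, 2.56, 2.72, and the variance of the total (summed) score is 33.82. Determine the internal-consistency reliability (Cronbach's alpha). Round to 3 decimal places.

Σσ²ᵢ = 1.00 + 2.16 + 2.25 + 0.69 + 2.56 + 2.72 = 11.38
α = (k/(k−1))·(1 − Σσ²ᵢ/Var(T)) = (6/5)·(1 − 11.38/33.82) = 0.796

α = 0.796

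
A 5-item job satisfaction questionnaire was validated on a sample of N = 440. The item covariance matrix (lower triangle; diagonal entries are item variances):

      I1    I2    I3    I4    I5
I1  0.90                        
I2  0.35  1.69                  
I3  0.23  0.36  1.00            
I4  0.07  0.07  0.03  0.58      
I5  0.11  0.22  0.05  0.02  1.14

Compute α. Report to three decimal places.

α = 0.453

Σσᵢ² = 0.90 + 1.69 + 1.00 + 0.58 + 1.14 = 5.31
Sum of the distinct covariances = 1.51
σ²_T = 5.31 + 2 × 1.51 = 8.33
α = (k/(k−1))·(1 − Σσᵢ²/σ²_T) = (5/4)·(1 − 5.31/8.33) = 0.453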